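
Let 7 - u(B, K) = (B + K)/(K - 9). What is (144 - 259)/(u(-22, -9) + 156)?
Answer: -2070/2903 ≈ -0.71306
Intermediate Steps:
u(B, K) = 7 - (B + K)/(-9 + K) (u(B, K) = 7 - (B + K)/(K - 9) = 7 - (B + K)/(-9 + K))
(144 - 259)/(u(-22, -9) + 156) = (144 - 259)/((-63 - 1*(-22) + 6*(-9))/(-9 - 9) + 156) = -115/((-63 + 22 - 54)/(-18) + 156) = -115/(-1/18*(-95) + 156) = -115/(95/18 + 156) = -115/2903/18 = -115*18/2903 = -2070/2903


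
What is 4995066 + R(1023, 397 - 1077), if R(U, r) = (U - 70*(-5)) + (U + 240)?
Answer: 4997702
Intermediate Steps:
R(U, r) = 590 + 2*U (R(U, r) = (U + 350) + (240 + U) = (350 + U) + (240 + U) = 590 + 2*U)
4995066 + R(1023, 397 - 1077) = 4995066 + (590 + 2*1023) = 4995066 + (590 + 2046) = 4995066 + 2636 = 4997702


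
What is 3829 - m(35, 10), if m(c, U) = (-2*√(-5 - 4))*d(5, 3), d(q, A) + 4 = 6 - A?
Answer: 3829 - 6*I ≈ 3829.0 - 6.0*I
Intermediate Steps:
d(q, A) = 2 - A (d(q, A) = -4 + (6 - A) = 2 - A)
m(c, U) = 6*I (m(c, U) = (-2*√(-5 - 4))*(2 - 1*3) = (-6*I)*(2 - 3) = -6*I*(-1) = 6*I)
3829 - m(35, 10) = 3829 - 6*I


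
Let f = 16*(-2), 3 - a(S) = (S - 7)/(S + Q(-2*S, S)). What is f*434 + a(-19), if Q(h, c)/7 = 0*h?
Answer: -263841/19 ≈ -13886.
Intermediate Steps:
Q(h, c) = 0 (Q(h, c) = 7*(0*h) = 7*0 = 0)
a(S) = 3 - (-7 + S)/S (a(S) = 3 - (S - 7)/(S + 0) = 3 - (-7 + S)/S)
f = -32
f*434 + a(-19) = -32*434 + (2 + 7/(-19)) = -13888 + (2 + 7*(-1/19)) = -13888 + (2 - 7/19) = -13888 + 31/19 = -263841/19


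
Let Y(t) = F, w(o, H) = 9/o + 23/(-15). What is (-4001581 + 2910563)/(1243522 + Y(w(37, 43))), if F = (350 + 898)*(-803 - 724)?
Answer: 545509/331087 ≈ 1.6476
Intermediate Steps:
w(o, H) = -23/15 + 9/o (w(o, H) = 9/o + 23*(-1/15) = 9/o - 23/15 = -23/15 + 9/o)
F = -1905696 (F = 1248*(-1527) = -1905696)
Y(t) = -1905696
(-4001581 + 2910563)/(1243522 + Y(w(37, 43))) = (-4001581 + 2910563)/(1243522 - 1905696) = -1091018/(-662174) = -1091018*(-1/662174) = 545509/331087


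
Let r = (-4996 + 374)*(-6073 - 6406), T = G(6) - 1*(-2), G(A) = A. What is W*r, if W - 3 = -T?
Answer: -288389690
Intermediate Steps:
T = 8 (T = 6 - 1*(-2) = 6 + 2 = 8)
r = 57677938 (r = -4622*(-12479) = 57677938)
W = -5 (W = 3 - 1*8 = 3 - 8 = -5)
W*r = -5*57677938 = -288389690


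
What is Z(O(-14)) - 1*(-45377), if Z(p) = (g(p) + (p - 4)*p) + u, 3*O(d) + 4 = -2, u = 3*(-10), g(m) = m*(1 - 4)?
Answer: 45365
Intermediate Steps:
g(m) = -3*m (g(m) = m*(-3) = -3*m)
u = -30
O(d) = -2 (O(d) = -4/3 + (⅓)*(-2) = -4/3 - ⅔ = -2)
Z(p) = -30 - 3*p + p*(-4 + p) (Z(p) = (-3*p + (p - 4)*p) - 30 = (-3*p + (-4 + p)*p) - 30 = (-3*p + p*(-4 + p)) - 30 = -30 - 3*p + p*(-4 + p))
Z(O(-14)) - 1*(-45377) = (-30 + (-2)² - 7*(-2)) - 1*(-45377) = (-30 + 4 + 14) + 45377 = -12 + 45377 = 45365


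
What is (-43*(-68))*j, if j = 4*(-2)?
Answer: -23392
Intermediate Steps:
j = -8
(-43*(-68))*j = -43*(-68)*(-8) = 2924*(-8) = -23392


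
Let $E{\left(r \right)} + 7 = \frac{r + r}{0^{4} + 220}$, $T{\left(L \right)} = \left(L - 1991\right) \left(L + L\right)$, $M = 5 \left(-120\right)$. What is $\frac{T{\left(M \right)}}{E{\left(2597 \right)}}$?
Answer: $\frac{114004000}{609} \approx 1.872 \cdot 10^{5}$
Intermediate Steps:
$M = -600$
$T{\left(L \right)} = 2 L \left(-1991 + L\right)$ ($T{\left(L \right)} = \left(-1991 + L\right) 2 L = 2 L \left(-1991 + L\right)$)
$E{\left(r \right)} = -7 + \frac{r}{110}$ ($E{\left(r \right)} = -7 + \frac{r + r}{0^{4} + 220} = -7 + \frac{2 r}{0 + 220} = -7 + \frac{2 r}{220} = -7 + 2 r \frac{1}{220} = -7 + \frac{r}{110}$)
$\frac{T{\left(M \right)}}{E{\left(2597 \right)}} = \frac{2 \left(-600\right) \left(-1991 - 600\right)}{-7 + \frac{1}{110} \cdot 2597} = \frac{2 \left(-600\right) \left(-2591\right)}{-7 + \frac{2597}{110}} = \frac{3109200}{\frac{1827}{110}} = 3109200 \cdot \frac{110}{1827} = \frac{114004000}{609}$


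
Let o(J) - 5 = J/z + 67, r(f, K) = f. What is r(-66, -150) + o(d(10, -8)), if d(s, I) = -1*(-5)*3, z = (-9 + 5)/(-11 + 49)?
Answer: -273/2 ≈ -136.50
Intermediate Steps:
z = -2/19 (z = -4/38 = -4*1/38 = -2/19 ≈ -0.10526)
d(s, I) = 15 (d(s, I) = 5*3 = 15)
o(J) = 72 - 19*J/2 (o(J) = 5 + (J/(-2/19) + 67) = 5 + (J*(-19/2) + 67) = 5 + (-19*J/2 + 67) = 5 + (67 - 19*J/2) = 72 - 19*J/2)
r(-66, -150) + o(d(10, -8)) = -66 + (72 - 19/2*15) = -66 + (72 - 285/2) = -66 - 141/2 = -273/2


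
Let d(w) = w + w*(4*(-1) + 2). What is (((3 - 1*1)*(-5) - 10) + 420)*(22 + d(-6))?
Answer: 11200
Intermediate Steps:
d(w) = -w (d(w) = w + w*(-4 + 2) = w + w*(-2) = w - 2*w = -w)
(((3 - 1*1)*(-5) - 10) + 420)*(22 + d(-6)) = (((3 - 1*1)*(-5) - 10) + 420)*(22 - 1*(-6)) = (((3 - 1)*(-5) - 10) + 420)*(22 + 6) = ((2*(-5) - 10) + 420)*28 = ((-10 - 10) + 420)*28 = (-20 + 420)*28 = 400*28 = 11200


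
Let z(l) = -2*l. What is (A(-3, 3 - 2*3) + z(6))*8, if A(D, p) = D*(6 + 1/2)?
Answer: -252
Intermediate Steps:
A(D, p) = 13*D/2 (A(D, p) = D*(6 + ½) = D*(13/2) = 13*D/2)
(A(-3, 3 - 2*3) + z(6))*8 = ((13/2)*(-3) - 2*6)*8 = (-39/2 - 12)*8 = -63/2*8 = -252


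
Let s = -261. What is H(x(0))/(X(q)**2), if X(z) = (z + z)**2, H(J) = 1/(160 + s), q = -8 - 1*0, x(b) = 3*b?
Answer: -1/6619136 ≈ -1.5108e-7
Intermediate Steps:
q = -8 (q = -8 + 0 = -8)
H(J) = -1/101 (H(J) = 1/(160 - 261) = 1/(-101) = -1/101)
X(z) = 4*z**2 (X(z) = (2*z)**2 = 4*z**2)
H(x(0))/(X(q)**2) = -1/(101*((4*(-8)**2)**2)) = -1/(101*((4*64)**2)) = -1/(101*(256**2)) = -1/101/65536 = -1/101*1/65536 = -1/6619136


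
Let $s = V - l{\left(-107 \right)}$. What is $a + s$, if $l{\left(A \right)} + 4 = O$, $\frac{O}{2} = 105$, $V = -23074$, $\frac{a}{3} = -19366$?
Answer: $-81378$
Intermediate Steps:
$a = -58098$ ($a = 3 \left(-19366\right) = -58098$)
$O = 210$ ($O = 2 \cdot 105 = 210$)
$l{\left(A \right)} = 206$ ($l{\left(A \right)} = -4 + 210 = 206$)
$s = -23280$ ($s = -23074 - 206 = -23280$)
$a + s = -58098 - 23280 = -81378$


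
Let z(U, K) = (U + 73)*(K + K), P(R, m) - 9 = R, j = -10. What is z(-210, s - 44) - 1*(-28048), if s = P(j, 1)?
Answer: 40378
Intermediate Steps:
P(R, m) = 9 + R
s = -1 (s = 9 - 10 = -1)
z(U, K) = 2*K*(73 + U) (z(U, K) = (73 + U)*(2*K) = 2*K*(73 + U))
z(-210, s - 44) - 1*(-28048) = 2*(-1 - 44)*(73 - 210) - 1*(-28048) = 2*(-45)*(-137) + 28048 = 12330 + 28048 = 40378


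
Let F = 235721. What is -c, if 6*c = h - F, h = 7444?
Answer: 228277/6 ≈ 38046.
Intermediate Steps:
c = -228277/6 (c = (7444 - 1*235721)/6 = (7444 - 235721)/6 = (⅙)*(-228277) = -228277/6 ≈ -38046.)
-c = -1*(-228277/6) = 228277/6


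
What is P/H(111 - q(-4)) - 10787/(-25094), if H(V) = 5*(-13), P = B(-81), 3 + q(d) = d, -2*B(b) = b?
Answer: -157576/815555 ≈ -0.19321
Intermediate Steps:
B(b) = -b/2
q(d) = -3 + d
P = 81/2 (P = -½*(-81) = 81/2 ≈ 40.500)
H(V) = -65
P/H(111 - q(-4)) - 10787/(-25094) = (81/2)/(-65) - 10787/(-25094) = (81/2)*(-1/65) - 10787*(-1/25094) = -81/130 + 10787/25094 = -157576/815555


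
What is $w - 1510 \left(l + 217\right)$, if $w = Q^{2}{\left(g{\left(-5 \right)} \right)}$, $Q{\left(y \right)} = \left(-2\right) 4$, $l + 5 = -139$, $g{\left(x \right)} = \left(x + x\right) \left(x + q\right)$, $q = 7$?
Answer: $-110166$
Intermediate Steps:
$g{\left(x \right)} = 2 x \left(7 + x\right)$ ($g{\left(x \right)} = \left(x + x\right) \left(x + 7\right) = 2 x \left(7 + x\right)$)
$l = -144$ ($l = -5 - 139 = -144$)
$Q{\left(y \right)} = -8$
$w = 64$ ($w = \left(-8\right)^{2} = 64$)
$w - 1510 \left(l + 217\right) = 64 - 1510 \left(-144 + 217\right) = 64 - 110230 = -110166$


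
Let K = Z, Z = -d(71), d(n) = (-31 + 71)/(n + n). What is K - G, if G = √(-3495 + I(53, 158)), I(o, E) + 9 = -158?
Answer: -20/71 - I*√3662 ≈ -0.28169 - 60.514*I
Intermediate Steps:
I(o, E) = -167 (I(o, E) = -9 - 158 = -167)
d(n) = 20/n (d(n) = 40/((2*n)) = 40*(1/(2*n)) = 20/n)
Z = -20/71 ≈ -0.28169
G = I*√3662 (G = √(-3495 - 167) = √(-3662) = I*√3662 ≈ 60.514*I)
K = -20/71 ≈ -0.28169
K - G = -20/71 - I*√3662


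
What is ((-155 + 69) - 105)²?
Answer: 36481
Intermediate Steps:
((-155 + 69) - 105)² = (-86 - 105)² = (-191)² = 36481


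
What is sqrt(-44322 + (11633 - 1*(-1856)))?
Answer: I*sqrt(30833) ≈ 175.59*I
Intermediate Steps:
sqrt(-44322 + (11633 - 1*(-1856))) = sqrt(-44322 + (11633 + 1856)) = sqrt(-44322 + 13489) = sqrt(-30833) = I*sqrt(30833)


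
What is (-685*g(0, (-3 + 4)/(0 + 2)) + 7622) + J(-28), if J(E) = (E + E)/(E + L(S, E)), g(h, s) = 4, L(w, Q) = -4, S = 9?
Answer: 19535/4 ≈ 4883.8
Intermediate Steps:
J(E) = 2*E/(-4 + E) (J(E) = (E + E)/(E - 4) = (2*E)/(-4 + E) = 2*E/(-4 + E))
(-685*g(0, (-3 + 4)/(0 + 2)) + 7622) + J(-28) = (-685*4 + 7622) + 2*(-28)/(-4 - 28) = (-2740 + 7622) + 2*(-28)/(-32) = 4882 + 2*(-28)*(-1/32) = 4882 + 7/4 = 19535/4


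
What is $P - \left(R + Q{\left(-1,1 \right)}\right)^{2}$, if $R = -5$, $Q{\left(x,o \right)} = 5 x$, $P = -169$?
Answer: $-269$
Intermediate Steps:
$P - \left(R + Q{\left(-1,1 \right)}\right)^{2} = -169 - \left(-5 + 5 \left(-1\right)\right)^{2} = -169 - \left(-5 - 5\right)^{2} = -169 - \left(-10\right)^{2} = -169 - 100 = -269$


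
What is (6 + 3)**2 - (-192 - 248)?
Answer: 521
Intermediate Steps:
(6 + 3)**2 - (-192 - 248) = 9**2 - 1*(-440) = 81 + 440 = 521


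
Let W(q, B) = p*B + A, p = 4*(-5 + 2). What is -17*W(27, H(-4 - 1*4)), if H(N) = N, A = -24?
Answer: -1224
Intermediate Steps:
p = -12 (p = 4*(-3) = -12)
W(q, B) = -24 - 12*B (W(q, B) = -12*B - 24 = -24 - 12*B)
-17*W(27, H(-4 - 1*4)) = -17*(-24 - 12*(-4 - 1*4)) = -17*(-24 - 12*(-4 - 4)) = -17*(-24 - 12*(-8)) = -17*(-24 + 96) = -17*72 = -1224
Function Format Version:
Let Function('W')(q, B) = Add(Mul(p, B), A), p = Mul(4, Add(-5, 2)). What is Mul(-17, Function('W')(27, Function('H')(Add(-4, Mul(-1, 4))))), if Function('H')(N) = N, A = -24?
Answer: -1224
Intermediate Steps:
p = -12 (p = Mul(4, -3) = -12)
Function('W')(q, B) = Add(-24, Mul(-12, B)) (Function('W')(q, B) = Add(Mul(-12, B), -24) = Add(-24, Mul(-12, B)))
Mul(-17, Function('W')(27, Function('H')(Add(-4, Mul(-1, 4))))) = Mul(-17, Add(-24, Mul(-12, Add(-4, Mul(-1, 4))))) = Mul(-17, Add(-24, Mul(-12, Add(-4, -4)))) = Mul(-17, Add(-24, Mul(-12, -8))) = Mul(-17, Add(-24, 96)) = Mul(-17, 72) = -1224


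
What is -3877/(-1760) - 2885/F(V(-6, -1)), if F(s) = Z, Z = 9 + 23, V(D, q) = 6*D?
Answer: -77399/880 ≈ -87.953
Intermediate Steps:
Z = 32
F(s) = 32
-3877/(-1760) - 2885/F(V(-6, -1)) = -3877/(-1760) - 2885/32 = -3877*(-1/1760) - 2885*1/32 = 3877/1760 - 2885/32 = -77399/880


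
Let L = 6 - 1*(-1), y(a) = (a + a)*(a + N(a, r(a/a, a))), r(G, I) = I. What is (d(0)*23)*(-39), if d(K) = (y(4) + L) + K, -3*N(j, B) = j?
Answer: -25415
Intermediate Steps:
N(j, B) = -j/3
y(a) = 4*a²/3 (y(a) = (a + a)*(a - a/3) = (2*a)*(2*a/3) = 4*a²/3)
L = 7 (L = 6 + 1 = 7)
d(K) = 85/3 + K (d(K) = ((4/3)*4² + 7) + K = ((4/3)*16 + 7) + K = (64/3 + 7) + K = 85/3 + K)
(d(0)*23)*(-39) = ((85/3 + 0)*23)*(-39) = ((85/3)*23)*(-39) = (1955/3)*(-39) = -25415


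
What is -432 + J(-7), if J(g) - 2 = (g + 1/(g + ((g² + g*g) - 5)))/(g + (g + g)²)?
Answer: -6989821/16254 ≈ -430.04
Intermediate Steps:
J(g) = 2 + (g + 1/(-5 + g + 2*g²))/(g + 4*g²) (J(g) = 2 + (g + 1/(g + ((g² + g*g) - 5)))/(g + (g + g)²) = 2 + (g + 1/(g + ((g² + g²) - 5)))/(g + (2*g)²) = 2 + (g + 1/(g + (2*g² - 5)))/(g + 4*g²) = 2 + (g + 1/(g + (-5 + 2*g²)))/(g + 4*g²) = 2 + (g + 1/(-5 + g + 2*g²))/(g + 4*g²))
-432 + J(-7) = -432 + (1 - 37*(-7)² - 15*(-7) + 14*(-7)³ + 16*(-7)⁴)/((-7)*(-5 - 19*(-7) + 6*(-7)² + 8*(-7)³)) = -432 - (1 - 37*49 + 105 + 14*(-343) + 16*2401)/(7*(-5 + 133 + 6*49 + 8*(-343))) = -432 - (1 - 1813 + 105 - 4802 + 38416)/(7*(-5 + 133 + 294 - 2744)) = -432 - ⅐*31907/(-2322) = -432 - ⅐*(-1/2322)*31907 = -432 + 31907/16254 = -6989821/16254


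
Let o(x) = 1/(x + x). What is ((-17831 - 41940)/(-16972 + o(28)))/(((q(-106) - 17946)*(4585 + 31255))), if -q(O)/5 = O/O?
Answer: -59771/10919159603840 ≈ -5.4740e-9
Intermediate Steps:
q(O) = -5 (q(O) = -5*O/O = -5*1 = -5)
o(x) = 1/(2*x)
((-17831 - 41940)/(-16972 + o(28)))/(((q(-106) - 17946)*(4585 + 31255))) = ((-17831 - 41940)/(-16972 + (1/2)/28))/(((-5 - 17946)*(4585 + 31255))) = (-59771/(-16972 + (1/2)*(1/28)))/((-17951*35840)) = -59771/(-16972 + 1/56)/(-643363840) = -59771/(-950431/56)*(-1/643363840) = -59771*(-56/950431)*(-1/643363840) = (3347176/950431)*(-1/643363840) = -59771/10919159603840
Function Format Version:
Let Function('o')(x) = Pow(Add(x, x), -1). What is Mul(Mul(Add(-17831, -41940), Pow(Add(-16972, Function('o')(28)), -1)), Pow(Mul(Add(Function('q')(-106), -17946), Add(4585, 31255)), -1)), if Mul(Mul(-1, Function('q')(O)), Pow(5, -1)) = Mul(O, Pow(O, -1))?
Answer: Rational(-59771, 10919159603840) ≈ -5.4740e-9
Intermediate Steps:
Function('q')(O) = -5 (Function('q')(O) = Mul(-5, Mul(O, Pow(O, -1))) = Mul(-5, 1) = -5)
Function('o')(x) = Mul(Rational(1, 2), Pow(x, -1)) (Function('o')(x) = Pow(Mul(2, x), -1) = Mul(Rational(1, 2), Pow(x, -1)))
Mul(Mul(Add(-17831, -41940), Pow(Add(-16972, Function('o')(28)), -1)), Pow(Mul(Add(Function('q')(-106), -17946), Add(4585, 31255)), -1)) = Mul(Mul(Add(-17831, -41940), Pow(Add(-16972, Mul(Rational(1, 2), Pow(28, -1))), -1)), Pow(Mul(Add(-5, -17946), Add(4585, 31255)), -1)) = Mul(Mul(-59771, Pow(Add(-16972, Mul(Rational(1, 2), Rational(1, 28))), -1)), Pow(Mul(-17951, 35840), -1)) = Mul(Mul(-59771, Pow(Add(-16972, Rational(1, 56)), -1)), Pow(-643363840, -1)) = Mul(Mul(-59771, Pow(Rational(-950431, 56), -1)), Rational(-1, 643363840)) = Mul(Mul(-59771, Rational(-56, 950431)), Rational(-1, 643363840)) = Mul(Rational(3347176, 950431), Rational(-1, 643363840)) = Rational(-59771, 10919159603840)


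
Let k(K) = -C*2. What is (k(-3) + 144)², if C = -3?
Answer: 22500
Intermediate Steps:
k(K) = 6 (k(K) = -1*(-3)*2 = 3*2 = 6)
(k(-3) + 144)² = (6 + 144)² = 150² = 22500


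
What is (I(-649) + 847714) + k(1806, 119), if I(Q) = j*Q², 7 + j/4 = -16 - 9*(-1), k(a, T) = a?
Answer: -22737736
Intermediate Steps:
j = -56 (j = -28 + 4*(-16 - 9*(-1)) = -28 + 4*(-16 + 9) = -28 + 4*(-7) = -28 - 28 = -56)
I(Q) = -56*Q²
(I(-649) + 847714) + k(1806, 119) = (-56*(-649)² + 847714) + 1806 = (-56*421201 + 847714) + 1806 = (-23587256 + 847714) + 1806 = -22739542 + 1806 = -22737736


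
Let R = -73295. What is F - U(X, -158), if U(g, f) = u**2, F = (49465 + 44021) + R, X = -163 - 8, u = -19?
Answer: 19830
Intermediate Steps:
X = -171
F = 20191 (F = (49465 + 44021) - 73295 = 93486 - 73295 = 20191)
U(g, f) = 361 (U(g, f) = (-19)**2 = 361)
F - U(X, -158) = 20191 - 1*361 = 20191 - 361 = 19830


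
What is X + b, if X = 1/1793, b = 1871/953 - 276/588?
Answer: 125126377/83727721 ≈ 1.4944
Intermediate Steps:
b = 69760/46697 (b = 1871*(1/953) - 276*1/588 = 1871/953 - 23/49 = 69760/46697 ≈ 1.4939)
X = 1/1793 ≈ 0.00055772
X + b = 1/1793 + 69760/46697 = 125126377/83727721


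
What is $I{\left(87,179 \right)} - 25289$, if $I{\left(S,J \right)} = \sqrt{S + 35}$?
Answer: $-25289 + \sqrt{122} \approx -25278.0$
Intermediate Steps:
$I{\left(S,J \right)} = \sqrt{35 + S}$
$I{\left(87,179 \right)} - 25289 = \sqrt{35 + 87} - 25289 = \sqrt{122} - 25289 = -25289 + \sqrt{122}$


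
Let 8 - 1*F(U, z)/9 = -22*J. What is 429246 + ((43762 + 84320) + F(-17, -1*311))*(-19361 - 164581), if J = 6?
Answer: -23790996918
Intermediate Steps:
F(U, z) = 1260 (F(U, z) = 72 - (-198)*6 = 72 - 9*(-132) = 72 + 1188 = 1260)
429246 + ((43762 + 84320) + F(-17, -1*311))*(-19361 - 164581) = 429246 + ((43762 + 84320) + 1260)*(-19361 - 164581) = 429246 + (128082 + 1260)*(-183942) = 429246 + 129342*(-183942) = 429246 - 23791426164 = -23790996918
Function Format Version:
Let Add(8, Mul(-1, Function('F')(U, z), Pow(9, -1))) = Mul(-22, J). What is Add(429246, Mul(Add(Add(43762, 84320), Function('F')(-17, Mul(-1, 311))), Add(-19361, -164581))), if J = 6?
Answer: -23790996918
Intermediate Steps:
Function('F')(U, z) = 1260 (Function('F')(U, z) = Add(72, Mul(-9, Mul(-22, 6))) = Add(72, Mul(-9, -132)) = Add(72, 1188) = 1260)
Add(429246, Mul(Add(Add(43762, 84320), Function('F')(-17, Mul(-1, 311))), Add(-19361, -164581))) = Add(429246, Mul(Add(Add(43762, 84320), 1260), Add(-19361, -164581))) = Add(429246, Mul(Add(128082, 1260), -183942)) = Add(429246, Mul(129342, -183942)) = Add(429246, -23791426164) = -23790996918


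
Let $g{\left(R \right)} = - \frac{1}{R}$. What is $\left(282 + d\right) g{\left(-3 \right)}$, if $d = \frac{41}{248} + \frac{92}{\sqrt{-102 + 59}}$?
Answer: $\frac{69977}{744} - \frac{92 i \sqrt{43}}{129} \approx 94.055 - 4.6766 i$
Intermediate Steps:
$d = \frac{41}{248} - \frac{92 i \sqrt{43}}{43}$ ($d = 41 \cdot \frac{1}{248} + \frac{92}{\sqrt{-43}} = \frac{41}{248} + \frac{92}{i \sqrt{43}} = \frac{41}{248} + 92 \left(- \frac{i \sqrt{43}}{43}\right) = \frac{41}{248} - \frac{92 i \sqrt{43}}{43} \approx 0.16532 - 14.03 i$)
$\left(282 + d\right) g{\left(-3 \right)} = \left(282 + \left(\frac{41}{248} - \frac{92 i \sqrt{43}}{43}\right)\right) \left(- \frac{1}{-3}\right) = \left(\frac{69977}{248} - \frac{92 i \sqrt{43}}{43}\right) \left(\left(-1\right) \left(- \frac{1}{3}\right)\right) = \left(\frac{69977}{248} - \frac{92 i \sqrt{43}}{43}\right) \frac{1}{3} = \frac{69977}{744} - \frac{92 i \sqrt{43}}{129}$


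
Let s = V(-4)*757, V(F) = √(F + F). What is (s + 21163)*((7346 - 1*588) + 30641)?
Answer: 791475037 + 56622086*I*√2 ≈ 7.9148e+8 + 8.0076e+7*I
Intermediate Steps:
V(F) = √2*√F (V(F) = √(2*F) = √2*√F)
s = 1514*I*√2 (s = (√2*√(-4))*757 = (√2*(2*I))*757 = (2*I*√2)*757 = 1514*I*√2 ≈ 2141.1*I)
(s + 21163)*((7346 - 1*588) + 30641) = (1514*I*√2 + 21163)*((7346 - 1*588) + 30641) = (21163 + 1514*I*√2)*((7346 - 588) + 30641) = (21163 + 1514*I*√2)*(6758 + 30641) = (21163 + 1514*I*√2)*37399 = 791475037 + 56622086*I*√2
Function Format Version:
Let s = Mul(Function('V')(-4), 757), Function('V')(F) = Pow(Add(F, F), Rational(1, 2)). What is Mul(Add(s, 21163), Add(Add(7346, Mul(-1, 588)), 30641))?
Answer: Add(791475037, Mul(56622086, I, Pow(2, Rational(1, 2)))) ≈ Add(7.9148e+8, Mul(8.0076e+7, I))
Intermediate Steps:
Function('V')(F) = Mul(Pow(2, Rational(1, 2)), Pow(F, Rational(1, 2))) (Function('V')(F) = Pow(Mul(2, F), Rational(1, 2)) = Mul(Pow(2, Rational(1, 2)), Pow(F, Rational(1, 2))))
s = Mul(1514, I, Pow(2, Rational(1, 2))) (s = Mul(Mul(Pow(2, Rational(1, 2)), Pow(-4, Rational(1, 2))), 757) = Mul(Mul(Pow(2, Rational(1, 2)), Mul(2, I)), 757) = Mul(Mul(2, I, Pow(2, Rational(1, 2))), 757) = Mul(1514, I, Pow(2, Rational(1, 2))) ≈ Mul(2141.1, I))
Mul(Add(s, 21163), Add(Add(7346, Mul(-1, 588)), 30641)) = Mul(Add(Mul(1514, I, Pow(2, Rational(1, 2))), 21163), Add(Add(7346, Mul(-1, 588)), 30641)) = Mul(Add(21163, Mul(1514, I, Pow(2, Rational(1, 2)))), Add(Add(7346, -588), 30641)) = Mul(Add(21163, Mul(1514, I, Pow(2, Rational(1, 2)))), Add(6758, 30641)) = Mul(Add(21163, Mul(1514, I, Pow(2, Rational(1, 2)))), 37399) = Add(791475037, Mul(56622086, I, Pow(2, Rational(1, 2))))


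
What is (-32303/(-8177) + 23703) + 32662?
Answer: 460928908/8177 ≈ 56369.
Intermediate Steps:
(-32303/(-8177) + 23703) + 32662 = (-32303*(-1/8177) + 23703) + 32662 = (32303/8177 + 23703) + 32662 = 193851734/8177 + 32662 = 460928908/8177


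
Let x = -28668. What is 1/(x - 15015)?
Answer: -1/43683 ≈ -2.2892e-5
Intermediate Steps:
1/(x - 15015) = 1/(-28668 - 15015) = 1/(-43683) = -1/43683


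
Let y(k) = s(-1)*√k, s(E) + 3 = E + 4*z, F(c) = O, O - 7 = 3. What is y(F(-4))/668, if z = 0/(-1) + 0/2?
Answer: -√10/167 ≈ -0.018936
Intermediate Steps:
O = 10 (O = 7 + 3 = 10)
z = 0 (z = 0*(-1) + 0*(½) = 0 + 0 = 0)
F(c) = 10
s(E) = -3 + E (s(E) = -3 + (E + 4*0) = -3 + (E + 0) = -3 + E)
y(k) = -4*√k (y(k) = (-3 - 1)*√k = -4*√k)
y(F(-4))/668 = -4*√10/668 = -4*√10*(1/668) = -√10/167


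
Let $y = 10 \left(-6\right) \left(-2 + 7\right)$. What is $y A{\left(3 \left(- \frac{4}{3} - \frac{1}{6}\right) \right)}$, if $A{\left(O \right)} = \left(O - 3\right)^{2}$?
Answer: $-16875$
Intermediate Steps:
$y = -300$ ($y = \left(-60\right) 5 = -300$)
$A{\left(O \right)} = \left(-3 + O\right)^{2}$
$y A{\left(3 \left(- \frac{4}{3} - \frac{1}{6}\right) \right)} = - 300 \left(-3 + 3 \left(- \frac{4}{3} - \frac{1}{6}\right)\right)^{2} = - 300 \left(-3 + 3 \left(- \frac{3}{2}\right)\right)^{2} = - 300 \left(-3 - \frac{9}{2}\right)^{2} = - 300 \left(- \frac{15}{2}\right)^{2} = \left(-300\right) \frac{225}{4} = -16875$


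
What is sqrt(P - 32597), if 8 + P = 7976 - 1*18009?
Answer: I*sqrt(42638) ≈ 206.49*I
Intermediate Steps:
P = -10041 (P = -8 + (7976 - 1*18009) = -8 + (7976 - 18009) = -8 - 10033 = -10041)
sqrt(P - 32597) = sqrt(-10041 - 32597) = sqrt(-42638) = I*sqrt(42638)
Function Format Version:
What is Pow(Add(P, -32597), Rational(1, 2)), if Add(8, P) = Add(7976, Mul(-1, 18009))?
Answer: Mul(I, Pow(42638, Rational(1, 2))) ≈ Mul(206.49, I)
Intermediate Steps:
P = -10041 (P = Add(-8, Add(7976, Mul(-1, 18009))) = Add(-8, Add(7976, -18009)) = Add(-8, -10033) = -10041)
Pow(Add(P, -32597), Rational(1, 2)) = Pow(Add(-10041, -32597), Rational(1, 2)) = Pow(-42638, Rational(1, 2)) = Mul(I, Pow(42638, Rational(1, 2)))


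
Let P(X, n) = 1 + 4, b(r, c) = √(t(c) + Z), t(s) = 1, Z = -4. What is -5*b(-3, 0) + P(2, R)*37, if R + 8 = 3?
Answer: 185 - 5*I*√3 ≈ 185.0 - 8.6602*I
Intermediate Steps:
R = -5 (R = -8 + 3 = -5)
b(r, c) = I*√3 (b(r, c) = √(1 - 4) = √(-3) = I*√3)
P(X, n) = 5
-5*b(-3, 0) + P(2, R)*37 = -5*I*√3 + 5*37 = -5*I*√3 + 185 = 185 - 5*I*√3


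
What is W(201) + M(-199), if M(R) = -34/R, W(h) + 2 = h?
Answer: 39635/199 ≈ 199.17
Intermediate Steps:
W(h) = -2 + h
W(201) + M(-199) = (-2 + 201) - 34/(-199) = 199 - 34*(-1/199) = 199 + 34/199 = 39635/199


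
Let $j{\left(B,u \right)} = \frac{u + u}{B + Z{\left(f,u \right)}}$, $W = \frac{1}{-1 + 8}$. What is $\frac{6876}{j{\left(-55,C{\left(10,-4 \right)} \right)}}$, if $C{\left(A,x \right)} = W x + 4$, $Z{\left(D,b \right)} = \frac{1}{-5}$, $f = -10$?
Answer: $- \frac{276759}{5} \approx -55352.0$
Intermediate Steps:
$Z{\left(D,b \right)} = - \frac{1}{5}$
$W = \frac{1}{7} \approx 0.14286$
$C{\left(A,x \right)} = 4 + \frac{x}{7}$ ($C{\left(A,x \right)} = \frac{x}{7} + 4 = 4 + \frac{x}{7}$)
$j{\left(B,u \right)} = \frac{2 u}{- \frac{1}{5} + B}$ ($j{\left(B,u \right)} = \frac{u + u}{B - \frac{1}{5}} = \frac{2 u}{- \frac{1}{5} + B}$)
$\frac{6876}{j{\left(-55,C{\left(10,-4 \right)} \right)}} = \frac{6876}{10 \left(4 + \frac{1}{7} \left(-4\right)\right) \frac{1}{-1 + 5 \left(-55\right)}} = \frac{6876}{10 \left(4 - \frac{4}{7}\right) \frac{1}{-1 - 275}} = \frac{6876}{10 \cdot \frac{24}{7} \frac{1}{-276}} = \frac{6876}{10 \cdot \frac{24}{7} \left(- \frac{1}{276}\right)} = \frac{6876}{- \frac{20}{161}} = 6876 \left(- \frac{161}{20}\right) = - \frac{276759}{5}$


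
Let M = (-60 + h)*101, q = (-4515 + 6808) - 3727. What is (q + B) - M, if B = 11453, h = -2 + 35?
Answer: 12746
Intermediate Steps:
h = 33
q = -1434 (q = 2293 - 3727 = -1434)
M = -2727 (M = (-60 + 33)*101 = -27*101 = -2727)
(q + B) - M = (-1434 + 11453) - 1*(-2727) = 10019 + 2727 = 12746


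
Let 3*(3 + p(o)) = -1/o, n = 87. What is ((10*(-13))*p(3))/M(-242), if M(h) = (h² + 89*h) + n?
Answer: 3640/334017 ≈ 0.010898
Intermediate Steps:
M(h) = 87 + h² + 89*h (M(h) = (h² + 89*h) + 87 = 87 + h² + 89*h)
p(o) = -3 - 1/(3*o) (p(o) = -3 + (-1/o)/3 = -3 - 1/(3*o))
((10*(-13))*p(3))/M(-242) = ((10*(-13))*(-3 - ⅓/3))/(87 + (-242)² + 89*(-242)) = (-130*(-3 - ⅓*⅓))/(87 + 58564 - 21538) = -130*(-3 - ⅑)/37113 = -130*(-28/9)*(1/37113) = (3640/9)*(1/37113) = 3640/334017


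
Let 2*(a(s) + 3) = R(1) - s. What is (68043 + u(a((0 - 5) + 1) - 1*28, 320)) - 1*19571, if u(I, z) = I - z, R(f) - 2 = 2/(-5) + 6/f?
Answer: 240634/5 ≈ 48127.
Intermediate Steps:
R(f) = 8/5 + 6/f (R(f) = 2 + (2/(-5) + 6/f) = 2 + (2*(-1/5) + 6/f) = 2 + (-2/5 + 6/f) = 8/5 + 6/f)
a(s) = 4/5 - s/2 (a(s) = -3 + ((8/5 + 6/1) - s)/2 = -3 + ((8/5 + 6*1) - s)/2 = -3 + ((8/5 + 6) - s)/2 = -3 + (38/5 - s)/2 = -3 + (19/5 - s/2) = 4/5 - s/2)
(68043 + u(a((0 - 5) + 1) - 1*28, 320)) - 1*19571 = (68043 + (((4/5 - ((0 - 5) + 1)/2) - 1*28) - 1*320)) - 1*19571 = (68043 + (((4/5 - (-5 + 1)/2) - 28) - 320)) - 19571 = (68043 + (((4/5 - 1/2*(-4)) - 28) - 320)) - 19571 = (68043 + (((4/5 + 2) - 28) - 320)) - 19571 = (68043 + ((14/5 - 28) - 320)) - 19571 = (68043 + (-126/5 - 320)) - 19571 = (68043 - 1726/5) - 19571 = 338489/5 - 19571 = 240634/5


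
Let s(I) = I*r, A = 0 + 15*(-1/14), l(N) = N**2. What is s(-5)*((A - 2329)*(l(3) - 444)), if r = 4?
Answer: -141901350/7 ≈ -2.0272e+7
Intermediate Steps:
A = -15/14 (A = 0 + 15*(-1*1/14) = 0 + 15*(-1/14) = 0 - 15/14 = -15/14 ≈ -1.0714)
s(I) = 4*I (s(I) = I*4 = 4*I)
s(-5)*((A - 2329)*(l(3) - 444)) = (4*(-5))*((-15/14 - 2329)*(3**2 - 444)) = -(-326210)*(9 - 444)/7 = -(-326210)*(-435)/7 = -20*14190135/14 = -141901350/7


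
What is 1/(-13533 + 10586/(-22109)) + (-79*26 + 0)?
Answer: -614580818991/299211683 ≈ -2054.0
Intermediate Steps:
1/(-13533 + 10586/(-22109)) + (-79*26 + 0) = 1/(-13533 + 10586*(-1/22109)) + (-2054 + 0) = 1/(-13533 - 10586/22109) - 2054 = 1/(-299211683/22109) - 2054 = -22109/299211683 - 2054 = -614580818991/299211683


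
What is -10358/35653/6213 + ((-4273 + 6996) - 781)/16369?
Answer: 430006926736/3625931384841 ≈ 0.11859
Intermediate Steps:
-10358/35653/6213 + ((-4273 + 6996) - 781)/16369 = -10358*1/35653*(1/6213) + (2723 - 781)*(1/16369) = -10358/35653*1/6213 + 1942*(1/16369) = -10358/221512089 + 1942/16369 = 430006926736/3625931384841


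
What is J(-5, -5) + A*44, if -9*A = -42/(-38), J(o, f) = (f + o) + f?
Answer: -1163/57 ≈ -20.404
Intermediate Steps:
J(o, f) = o + 2*f
A = -7/57 (A = -(-14)/(3*(-38)) = -(-14)*(-1)/(3*38) = -⅑*21/19 = -7/57 ≈ -0.12281)
J(-5, -5) + A*44 = (-5 + 2*(-5)) - 7/57*44 = (-5 - 10) - 308/57 = -15 - 308/57 = -1163/57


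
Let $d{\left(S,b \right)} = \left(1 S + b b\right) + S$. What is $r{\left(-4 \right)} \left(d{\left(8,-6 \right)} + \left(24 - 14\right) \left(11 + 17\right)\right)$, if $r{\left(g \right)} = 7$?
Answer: $2324$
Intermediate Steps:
$d{\left(S,b \right)} = b^{2} + 2 S$ ($d{\left(S,b \right)} = \left(S + b^{2}\right) + S = b^{2} + 2 S$)
$r{\left(-4 \right)} \left(d{\left(8,-6 \right)} + \left(24 - 14\right) \left(11 + 17\right)\right) = 7 \left(\left(\left(-6\right)^{2} + 2 \cdot 8\right) + \left(24 - 14\right) \left(11 + 17\right)\right) = 7 \left(\left(36 + 16\right) + 10 \cdot 28\right) = 7 \left(52 + 280\right) = 7 \cdot 332 = 2324$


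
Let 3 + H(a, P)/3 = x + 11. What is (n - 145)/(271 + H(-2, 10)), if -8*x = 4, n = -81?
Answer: -452/587 ≈ -0.77002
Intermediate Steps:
x = -1/2 (x = -1/8*4 = -1/2 ≈ -0.50000)
H(a, P) = 45/2 (H(a, P) = -9 + 3*(-1/2 + 11) = -9 + 3*(21/2) = -9 + 63/2 = 45/2)
(n - 145)/(271 + H(-2, 10)) = (-81 - 145)/(271 + 45/2) = -226/587/2 = -226*2/587 = -452/587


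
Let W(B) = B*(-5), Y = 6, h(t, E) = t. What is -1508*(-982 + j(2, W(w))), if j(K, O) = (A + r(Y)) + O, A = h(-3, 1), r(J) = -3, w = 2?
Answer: 1504984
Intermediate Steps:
A = -3
W(B) = -5*B
j(K, O) = -6 + O (j(K, O) = (-3 - 3) + O = -6 + O)
-1508*(-982 + j(2, W(w))) = -1508*(-982 + (-6 - 5*2)) = -1508*(-982 + (-6 - 10)) = -1508*(-982 - 16) = -1508*(-998) = 1504984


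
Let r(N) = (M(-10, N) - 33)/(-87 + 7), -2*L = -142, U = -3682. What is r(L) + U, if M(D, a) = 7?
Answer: -147267/40 ≈ -3681.7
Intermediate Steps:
L = 71 (L = -½*(-142) = 71)
r(N) = 13/40 (r(N) = (7 - 33)/(-87 + 7) = -26/(-80) = -26*(-1/80) = 13/40)
r(L) + U = 13/40 - 3682 = -147267/40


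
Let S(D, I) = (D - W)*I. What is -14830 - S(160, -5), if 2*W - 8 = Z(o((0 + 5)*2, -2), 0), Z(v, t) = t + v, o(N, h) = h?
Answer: -14045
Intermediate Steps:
W = 3 (W = 4 + (0 - 2)/2 = 4 + (1/2)*(-2) = 4 - 1 = 3)
S(D, I) = I*(-3 + D) (S(D, I) = (D - 1*3)*I = (D - 3)*I = (-3 + D)*I = I*(-3 + D))
-14830 - S(160, -5) = -14830 - (-5)*(-3 + 160) = -14830 - (-5)*157 = -14830 - 1*(-785) = -14830 + 785 = -14045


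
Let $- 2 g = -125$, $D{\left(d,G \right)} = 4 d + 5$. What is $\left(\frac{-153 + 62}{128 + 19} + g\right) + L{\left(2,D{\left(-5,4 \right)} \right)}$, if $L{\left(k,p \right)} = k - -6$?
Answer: $\frac{2935}{42} \approx 69.881$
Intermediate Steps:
$D{\left(d,G \right)} = 5 + 4 d$
$g = \frac{125}{2}$ ($g = \left(- \frac{1}{2}\right) \left(-125\right) = \frac{125}{2} \approx 62.5$)
$L{\left(k,p \right)} = 6 + k$ ($L{\left(k,p \right)} = k + 6 = 6 + k$)
$\left(\frac{-153 + 62}{128 + 19} + g\right) + L{\left(2,D{\left(-5,4 \right)} \right)} = \left(\frac{-153 + 62}{128 + 19} + \frac{125}{2}\right) + \left(6 + 2\right) = \left(- \frac{91}{147} + \frac{125}{2}\right) + 8 = \left(\left(-91\right) \frac{1}{147} + \frac{125}{2}\right) + 8 = \left(- \frac{13}{21} + \frac{125}{2}\right) + 8 = \frac{2599}{42} + 8 = \frac{2935}{42}$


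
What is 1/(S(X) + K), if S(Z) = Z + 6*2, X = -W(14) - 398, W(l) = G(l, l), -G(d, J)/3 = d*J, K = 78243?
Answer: 1/78445 ≈ 1.2748e-5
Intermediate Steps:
G(d, J) = -3*J*d (G(d, J) = -3*d*J = -3*J*d)
W(l) = -3*l² (W(l) = -3*l*l = -3*l²)
X = 190 (X = -(-3)*14² - 398 = -(-3)*196 - 398 = -1*(-588) - 398 = 588 - 398 = 190)
S(Z) = 12 + Z (S(Z) = Z + 12 = 12 + Z)
1/(S(X) + K) = 1/((12 + 190) + 78243) = 1/(202 + 78243) = 1/78445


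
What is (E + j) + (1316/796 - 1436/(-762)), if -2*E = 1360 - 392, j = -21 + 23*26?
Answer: 7319398/75819 ≈ 96.538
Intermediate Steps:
j = 577 (j = -21 + 598 = 577)
E = -484 (E = -(1360 - 392)/2 = -½*968 = -484)
(E + j) + (1316/796 - 1436/(-762)) = (-484 + 577) + (1316/796 - 1436/(-762)) = 93 + (1316*(1/796) - 1436*(-1/762)) = 93 + (329/199 + 718/381) = 93 + 268231/75819 = 7319398/75819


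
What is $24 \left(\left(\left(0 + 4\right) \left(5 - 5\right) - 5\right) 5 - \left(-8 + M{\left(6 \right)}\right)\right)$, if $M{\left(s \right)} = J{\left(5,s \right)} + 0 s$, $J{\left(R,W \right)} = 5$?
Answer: $-528$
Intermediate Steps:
$M{\left(s \right)} = 5$ ($M{\left(s \right)} = 5 + 0 s = 5 + 0 = 5$)
$24 \left(\left(\left(0 + 4\right) \left(5 - 5\right) - 5\right) 5 - \left(-8 + M{\left(6 \right)}\right)\right) = 24 \left(\left(\left(0 + 4\right) \left(5 - 5\right) - 5\right) 5 - -3\right) = 24 \left(\left(4 \cdot 0 - 5\right) 5 + \left(\left(33 - 5\right) - 25\right)\right) = 24 \left(\left(0 - 5\right) 5 + \left(28 - 25\right)\right) = 24 \left(\left(-5\right) 5 + 3\right) = 24 \left(-25 + 3\right) = 24 \left(-22\right) = -528$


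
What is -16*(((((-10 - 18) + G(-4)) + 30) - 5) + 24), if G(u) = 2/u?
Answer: -328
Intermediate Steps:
-16*(((((-10 - 18) + G(-4)) + 30) - 5) + 24) = -16*(((((-10 - 18) + 2/(-4)) + 30) - 5) + 24) = -16*((((-28 + 2*(-¼)) + 30) - 5) + 24) = -16*((((-28 - ½) + 30) - 5) + 24) = -16*(((-57/2 + 30) - 5) + 24) = -16*((3/2 - 5) + 24) = -16*(-7/2 + 24) = -16*41/2 = -328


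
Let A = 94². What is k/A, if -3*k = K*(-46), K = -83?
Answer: -1909/13254 ≈ -0.14403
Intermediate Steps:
A = 8836
k = -3818/3 (k = -(-83)*(-46)/3 = -⅓*3818 = -3818/3 ≈ -1272.7)
k/A = -3818/3/8836 = -3818/3*1/8836 = -1909/13254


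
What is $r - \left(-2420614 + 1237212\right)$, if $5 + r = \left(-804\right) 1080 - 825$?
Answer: $314252$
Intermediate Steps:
$r = -869150$ ($r = -5 - 869145 = -869150$)
$r - \left(-2420614 + 1237212\right) = -869150 - \left(-2420614 + 1237212\right) = -869150 - -1183402 = -869150 + 1183402 = 314252$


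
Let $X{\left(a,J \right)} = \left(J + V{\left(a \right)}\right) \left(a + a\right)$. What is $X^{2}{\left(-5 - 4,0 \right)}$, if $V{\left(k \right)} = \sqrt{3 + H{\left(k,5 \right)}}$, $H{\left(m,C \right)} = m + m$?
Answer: $-4860$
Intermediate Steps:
$H{\left(m,C \right)} = 2 m$
$V{\left(k \right)} = \sqrt{3 + 2 k}$
$X{\left(a,J \right)} = 2 a \left(J + \sqrt{3 + 2 a}\right)$ ($X{\left(a,J \right)} = \left(J + \sqrt{3 + 2 a}\right) \left(a + a\right) = \left(J + \sqrt{3 + 2 a}\right) 2 a = 2 a \left(J + \sqrt{3 + 2 a}\right)$)
$X^{2}{\left(-5 - 4,0 \right)} = \left(2 \left(-5 - 4\right) \left(0 + \sqrt{3 + 2 \left(-5 - 4\right)}\right)\right)^{2} = \left(2 \left(-9\right) \left(0 + \sqrt{3 + 2 \left(-9\right)}\right)\right)^{2} = \left(2 \left(-9\right) \left(0 + \sqrt{3 - 18}\right)\right)^{2} = \left(2 \left(-9\right) \left(0 + \sqrt{-15}\right)\right)^{2} = \left(2 \left(-9\right) \left(0 + i \sqrt{15}\right)\right)^{2} = \left(2 \left(-9\right) i \sqrt{15}\right)^{2} = \left(- 18 i \sqrt{15}\right)^{2} = -4860$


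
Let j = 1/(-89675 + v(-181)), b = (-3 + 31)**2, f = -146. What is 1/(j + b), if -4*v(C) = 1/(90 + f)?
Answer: 20087199/15748363792 ≈ 0.0012755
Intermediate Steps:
v(C) = 1/224 (v(C) = -1/(4*(90 - 146)) = -1/4/(-56) = -1/4*(-1/56) = 1/224)
b = 784 (b = 28**2 = 784)
j = -224/20087199 (j = 1/(-89675 + 1/224) = 1/(-20087199/224) = -224/20087199 ≈ -1.1151e-5)
1/(j + b) = 1/(-224/20087199 + 784) = 1/(15748363792/20087199) = 20087199/15748363792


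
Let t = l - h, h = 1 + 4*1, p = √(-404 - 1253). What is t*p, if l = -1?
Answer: -6*I*√1657 ≈ -244.24*I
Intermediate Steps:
p = I*√1657 (p = √(-1657) = I*√1657 ≈ 40.706*I)
h = 5 (h = 1 + 4 = 5)
t = -6 (t = -1 - 1*5 = -1 - 5 = -6)
t*p = -6*I*√1657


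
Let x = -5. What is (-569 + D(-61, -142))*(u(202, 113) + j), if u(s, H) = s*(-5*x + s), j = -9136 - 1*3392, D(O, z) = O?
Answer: -20995380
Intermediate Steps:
j = -12528 (j = -9136 - 3392 = -12528)
u(s, H) = s*(25 + s) (u(s, H) = s*(-5*(-5) + s) = s*(25 + s))
(-569 + D(-61, -142))*(u(202, 113) + j) = (-569 - 61)*(202*(25 + 202) - 12528) = -630*(202*227 - 12528) = -630*(45854 - 12528) = -630*33326 = -20995380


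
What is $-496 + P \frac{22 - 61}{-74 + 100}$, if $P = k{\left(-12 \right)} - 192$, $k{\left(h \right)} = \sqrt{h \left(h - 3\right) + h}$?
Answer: $-208 - 3 \sqrt{42} \approx -227.44$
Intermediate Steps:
$k{\left(h \right)} = \sqrt{h + h \left(-3 + h\right)}$ ($k{\left(h \right)} = \sqrt{h \left(-3 + h\right) + h} = \sqrt{h + h \left(-3 + h\right)}$)
$P = -192 + 2 \sqrt{42}$ ($P = \sqrt{- 12 \left(-2 - 12\right)} - 192 = \sqrt{\left(-12\right) \left(-14\right)} - 192 = \sqrt{168} - 192 = 2 \sqrt{42} - 192 = -192 + 2 \sqrt{42} \approx -179.04$)
$-496 + P \frac{22 - 61}{-74 + 100} = -496 + \left(-192 + 2 \sqrt{42}\right) \frac{22 - 61}{-74 + 100} = -496 + \left(-192 + 2 \sqrt{42}\right) \left(- \frac{39}{26}\right) = -496 + \left(-192 + 2 \sqrt{42}\right) \left(\left(-39\right) \frac{1}{26}\right) = -496 + \left(-192 + 2 \sqrt{42}\right) \left(- \frac{3}{2}\right) = -496 + \left(288 - 3 \sqrt{42}\right) = -208 - 3 \sqrt{42}$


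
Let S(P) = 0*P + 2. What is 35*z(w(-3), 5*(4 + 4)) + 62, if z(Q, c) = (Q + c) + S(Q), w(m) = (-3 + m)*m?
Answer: 2162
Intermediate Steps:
S(P) = 2 (S(P) = 0 + 2 = 2)
w(m) = m*(-3 + m)
z(Q, c) = 2 + Q + c (z(Q, c) = (Q + c) + 2 = 2 + Q + c)
35*z(w(-3), 5*(4 + 4)) + 62 = 35*(2 - 3*(-3 - 3) + 5*(4 + 4)) + 62 = 35*(2 - 3*(-6) + 5*8) + 62 = 35*(2 + 18 + 40) + 62 = 35*60 + 62 = 2100 + 62 = 2162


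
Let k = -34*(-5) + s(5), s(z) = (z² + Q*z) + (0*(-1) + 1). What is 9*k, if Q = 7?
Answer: 2079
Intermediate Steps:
s(z) = 1 + z² + 7*z (s(z) = (z² + 7*z) + (0*(-1) + 1) = (z² + 7*z) + (0 + 1) = (z² + 7*z) + 1 = 1 + z² + 7*z)
k = 231 (k = -34*(-5) + (1 + 5² + 7*5) = 170 + (1 + 25 + 35) = 170 + 61 = 231)
9*k = 9*231 = 2079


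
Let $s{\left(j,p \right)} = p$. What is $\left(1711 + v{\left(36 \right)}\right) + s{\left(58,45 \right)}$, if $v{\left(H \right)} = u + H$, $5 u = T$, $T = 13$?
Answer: $\frac{8973}{5} \approx 1794.6$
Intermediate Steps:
$u = \frac{13}{5}$ ($u = \frac{1}{5} \cdot 13 = \frac{13}{5} \approx 2.6$)
$v{\left(H \right)} = \frac{13}{5} + H$
$\left(1711 + v{\left(36 \right)}\right) + s{\left(58,45 \right)} = \left(1711 + \left(\frac{13}{5} + 36\right)\right) + 45 = \left(1711 + \frac{193}{5}\right) + 45 = \frac{8748}{5} + 45 = \frac{8973}{5}$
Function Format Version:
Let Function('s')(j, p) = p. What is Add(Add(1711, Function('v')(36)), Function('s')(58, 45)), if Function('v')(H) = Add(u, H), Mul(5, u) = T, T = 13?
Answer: Rational(8973, 5) ≈ 1794.6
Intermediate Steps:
u = Rational(13, 5) (u = Mul(Rational(1, 5), 13) = Rational(13, 5) ≈ 2.6000)
Function('v')(H) = Add(Rational(13, 5), H)
Add(Add(1711, Function('v')(36)), Function('s')(58, 45)) = Add(Add(1711, Add(Rational(13, 5), 36)), 45) = Add(Add(1711, Rational(193, 5)), 45) = Add(Rational(8748, 5), 45) = Rational(8973, 5)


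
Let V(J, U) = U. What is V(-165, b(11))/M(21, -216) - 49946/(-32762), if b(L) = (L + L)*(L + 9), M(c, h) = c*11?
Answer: 1179673/344001 ≈ 3.4293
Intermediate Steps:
M(c, h) = 11*c
b(L) = 2*L*(9 + L) (b(L) = (2*L)*(9 + L) = 2*L*(9 + L))
V(-165, b(11))/M(21, -216) - 49946/(-32762) = (2*11*(9 + 11))/((11*21)) - 49946/(-32762) = (2*11*20)/231 - 49946*(-1/32762) = 440*(1/231) + 24973/16381 = 40/21 + 24973/16381 = 1179673/344001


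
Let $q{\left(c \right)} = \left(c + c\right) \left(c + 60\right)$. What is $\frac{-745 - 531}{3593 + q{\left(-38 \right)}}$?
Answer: $- \frac{1276}{1921} \approx -0.66424$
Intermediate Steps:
$q{\left(c \right)} = 2 c \left(60 + c\right)$
$\frac{-745 - 531}{3593 + q{\left(-38 \right)}} = \frac{-745 - 531}{3593 + 2 \left(-38\right) \left(60 - 38\right)} = - \frac{1276}{3593 + 2 \left(-38\right) 22} = - \frac{1276}{3593 - 1672} = - \frac{1276}{1921}$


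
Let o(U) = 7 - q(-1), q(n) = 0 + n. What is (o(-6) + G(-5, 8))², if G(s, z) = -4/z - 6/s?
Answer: 7569/100 ≈ 75.690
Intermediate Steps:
q(n) = n
o(U) = 8 (o(U) = 7 - 1*(-1) = 7 + 1 = 8)
G(s, z) = -6/s - 4/z
(o(-6) + G(-5, 8))² = (8 + (-6/(-5) - 4/8))² = (8 + (-6*(-⅕) - 4*⅛))² = (8 + (6/5 - ½))² = (8 + 7/10)² = (87/10)² = 7569/100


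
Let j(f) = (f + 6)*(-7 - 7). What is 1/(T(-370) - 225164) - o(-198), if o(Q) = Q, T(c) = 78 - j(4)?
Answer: 44539307/224946 ≈ 198.00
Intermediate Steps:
j(f) = -84 - 14*f (j(f) = (6 + f)*(-14) = -84 - 14*f)
T(c) = 218 (T(c) = 78 - (-84 - 14*4) = 78 - (-84 - 56) = 78 - 1*(-140) = 78 + 140 = 218)
1/(T(-370) - 225164) - o(-198) = 1/(218 - 225164) - 1*(-198) = 1/(-224946) + 198 = -1/224946 + 198 = 44539307/224946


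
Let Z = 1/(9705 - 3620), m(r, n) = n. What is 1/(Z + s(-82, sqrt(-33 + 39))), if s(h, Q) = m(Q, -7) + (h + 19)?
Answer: -6085/425949 ≈ -0.014286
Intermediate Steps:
Z = 1/6085 ≈ 0.00016434
s(h, Q) = 12 + h (s(h, Q) = -7 + (h + 19) = -7 + (19 + h) = 12 + h)
1/(Z + s(-82, sqrt(-33 + 39))) = 1/(1/6085 + (12 - 82)) = 1/(1/6085 - 70) = 1/(-425949/6085) = -6085/425949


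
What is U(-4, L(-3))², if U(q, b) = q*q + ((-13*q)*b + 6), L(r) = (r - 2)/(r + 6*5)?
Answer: 111556/729 ≈ 153.03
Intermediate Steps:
L(r) = (-2 + r)/(30 + r) (L(r) = (-2 + r)/(r + 30) = (-2 + r)/(30 + r))
U(q, b) = 6 + q² - 13*b*q (U(q, b) = q² + (-13*b*q + 6) = q² + (6 - 13*b*q) = 6 + q² - 13*b*q)
U(-4, L(-3))² = (6 + (-4)² - 13*(-2 - 3)/(30 - 3)*(-4))² = (6 + 16 - 13*-5/27*(-4))² = (6 + 16 - 13*(1/27)*(-5)*(-4))² = (6 + 16 - 13*(-5/27)*(-4))² = (6 + 16 - 260/27)² = (334/27)² = 111556/729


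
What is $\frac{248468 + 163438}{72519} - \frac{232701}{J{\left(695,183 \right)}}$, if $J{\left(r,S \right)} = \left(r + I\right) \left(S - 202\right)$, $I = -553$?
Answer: $\frac{5995522069}{65218754} \approx 91.929$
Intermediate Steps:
$J{\left(r,S \right)} = \left(-553 + r\right) \left(-202 + S\right)$ ($J{\left(r,S \right)} = \left(r - 553\right) \left(S - 202\right) = \left(-553 + r\right) \left(-202 + S\right)$)
$\frac{248468 + 163438}{72519} - \frac{232701}{J{\left(695,183 \right)}} = \frac{248468 + 163438}{72519} - \frac{232701}{111706 - 101199 - 140390 + 183 \cdot 695} = 411906 \cdot \frac{1}{72519} - \frac{232701}{111706 - 101199 - 140390 + 127185} = \frac{137302}{24173} - \frac{232701}{-2698} = \frac{137302}{24173} - - \frac{232701}{2698} = \frac{137302}{24173} + \frac{232701}{2698} = \frac{5995522069}{65218754}$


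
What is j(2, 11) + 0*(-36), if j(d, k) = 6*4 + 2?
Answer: 26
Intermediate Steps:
j(d, k) = 26 (j(d, k) = 24 + 2 = 26)
j(2, 11) + 0*(-36) = 26 + 0*(-36) = 26 + 0 = 26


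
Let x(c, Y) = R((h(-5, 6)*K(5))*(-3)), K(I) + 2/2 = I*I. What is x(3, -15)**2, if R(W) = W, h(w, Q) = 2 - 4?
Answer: 20736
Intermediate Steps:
K(I) = -1 + I**2 (K(I) = -1 + I*I = -1 + I**2)
h(w, Q) = -2
x(c, Y) = 144 (x(c, Y) = -2*(-1 + 5**2)*(-3) = -2*(-1 + 25)*(-3) = -2*24*(-3) = -48*(-3) = 144)
x(3, -15)**2 = 144**2 = 20736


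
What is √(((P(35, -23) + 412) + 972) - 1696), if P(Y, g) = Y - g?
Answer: I*√254 ≈ 15.937*I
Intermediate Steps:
√(((P(35, -23) + 412) + 972) - 1696) = √((((35 - 1*(-23)) + 412) + 972) - 1696) = √((((35 + 23) + 412) + 972) - 1696) = √(((58 + 412) + 972) - 1696) = √((470 + 972) - 1696) = √(1442 - 1696) = √(-254) = I*√254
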